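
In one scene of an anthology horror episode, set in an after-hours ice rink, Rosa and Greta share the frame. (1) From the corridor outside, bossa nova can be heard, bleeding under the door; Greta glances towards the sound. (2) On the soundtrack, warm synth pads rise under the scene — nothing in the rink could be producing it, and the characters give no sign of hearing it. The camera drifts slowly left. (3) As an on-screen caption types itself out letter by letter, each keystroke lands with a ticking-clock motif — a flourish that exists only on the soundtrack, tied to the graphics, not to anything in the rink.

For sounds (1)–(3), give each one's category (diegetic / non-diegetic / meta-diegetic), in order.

diegetic, non-diegetic, non-diegetic

(1) is diegetic: the music has an off-screen but real-world source and a character hears it.
Sound (2): score with no on-screen or off-screen source; it exists for the audience alone, so non-diegetic.
(3) it accompanies on-screen graphics, not anything inside the story world → non-diegetic.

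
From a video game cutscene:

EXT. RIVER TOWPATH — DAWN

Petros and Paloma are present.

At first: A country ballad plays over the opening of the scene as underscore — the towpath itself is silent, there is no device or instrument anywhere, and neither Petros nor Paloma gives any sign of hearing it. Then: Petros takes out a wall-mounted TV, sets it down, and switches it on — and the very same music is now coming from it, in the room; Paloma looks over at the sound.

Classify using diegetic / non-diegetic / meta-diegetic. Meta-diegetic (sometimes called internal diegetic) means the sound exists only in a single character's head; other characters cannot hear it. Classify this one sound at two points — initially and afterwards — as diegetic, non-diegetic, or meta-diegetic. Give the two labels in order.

non-diegetic, diegetic

Initially: no in-world source exists and no character can hear it — underscore → non-diegetic.
Afterwards: a wall-mounted TV is now a real source in the story world and the characters hear it → diegetic.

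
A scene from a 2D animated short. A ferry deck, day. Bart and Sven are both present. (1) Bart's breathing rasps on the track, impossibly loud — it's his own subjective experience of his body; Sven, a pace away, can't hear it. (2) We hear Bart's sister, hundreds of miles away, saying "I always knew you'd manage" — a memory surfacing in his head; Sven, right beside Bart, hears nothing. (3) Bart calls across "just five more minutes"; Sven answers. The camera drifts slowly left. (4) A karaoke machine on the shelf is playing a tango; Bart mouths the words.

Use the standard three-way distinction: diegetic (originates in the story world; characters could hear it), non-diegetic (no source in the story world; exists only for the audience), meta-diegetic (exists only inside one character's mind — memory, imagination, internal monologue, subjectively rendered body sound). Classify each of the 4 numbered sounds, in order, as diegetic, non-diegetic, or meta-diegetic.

meta-diegetic, meta-diegetic, diegetic, diegetic

(1) is meta-diegetic: a subjective body sound — Bart's private perception, inaudible to Sven.
(2) is meta-diegetic: it's Bart's recollection rendered as sound; the other character can't hear it.
(3) is diegetic: Bart is a character speaking aloud in the scene.
(4) the music comes from an on-screen device that Bart responds to → diegetic.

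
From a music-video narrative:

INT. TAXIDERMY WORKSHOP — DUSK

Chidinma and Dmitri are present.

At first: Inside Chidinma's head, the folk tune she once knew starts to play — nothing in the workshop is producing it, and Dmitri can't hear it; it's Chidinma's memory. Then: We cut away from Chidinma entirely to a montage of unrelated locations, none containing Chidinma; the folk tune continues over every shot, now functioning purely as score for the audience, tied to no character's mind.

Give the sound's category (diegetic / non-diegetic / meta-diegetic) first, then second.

meta-diegetic, non-diegetic

First: the music lives inside Chidinma's mind alone; Dmitri can't hear it → meta-diegetic.
Second: once it plays over shots Chidinma isn't in, detached from any character's subjectivity, it's conventional underscore → non-diegetic.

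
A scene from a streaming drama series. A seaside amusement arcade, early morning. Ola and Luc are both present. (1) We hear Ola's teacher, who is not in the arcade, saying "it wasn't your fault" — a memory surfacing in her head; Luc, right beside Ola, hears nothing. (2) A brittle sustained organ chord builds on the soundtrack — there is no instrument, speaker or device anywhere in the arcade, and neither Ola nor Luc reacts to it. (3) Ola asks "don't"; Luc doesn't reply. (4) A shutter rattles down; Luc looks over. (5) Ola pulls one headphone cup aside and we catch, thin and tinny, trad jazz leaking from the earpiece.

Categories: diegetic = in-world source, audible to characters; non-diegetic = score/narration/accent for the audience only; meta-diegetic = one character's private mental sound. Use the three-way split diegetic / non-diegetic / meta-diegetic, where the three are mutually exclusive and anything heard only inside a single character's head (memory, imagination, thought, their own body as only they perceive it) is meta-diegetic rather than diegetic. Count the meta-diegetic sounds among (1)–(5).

(1) is meta-diegetic: the voice is a memory playing only inside Ola's mind; Luc can't hear it.
(2) is non-diegetic: it has no source in the story world and no character can hear it — it's underscore.
(3) on-screen dialogue — Ola speaks and Luc is there to hear → diegetic.
(4) a shutter is a real object/event in the scene's world → diegetic.
Sound (5): the headphones are an on-screen source, so diegetic.
So 1 of the 5 is meta-diegetic: (1).

1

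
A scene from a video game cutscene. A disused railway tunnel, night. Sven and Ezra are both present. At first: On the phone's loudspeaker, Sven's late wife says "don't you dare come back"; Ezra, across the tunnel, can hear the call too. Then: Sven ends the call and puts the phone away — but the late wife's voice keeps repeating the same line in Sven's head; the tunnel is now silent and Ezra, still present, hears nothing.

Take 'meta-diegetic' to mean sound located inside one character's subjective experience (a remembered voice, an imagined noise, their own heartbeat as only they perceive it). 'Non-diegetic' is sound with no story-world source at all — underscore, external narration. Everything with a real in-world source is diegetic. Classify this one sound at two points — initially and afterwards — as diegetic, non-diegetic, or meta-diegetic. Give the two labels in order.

Initially: the loudspeaker is an in-world source; both Sven and Ezra hear the call → diegetic.
Afterwards: with the phone off, the voice continues only as Sven's private mental replay — Ezra can't hear it → meta-diegetic.

diegetic, meta-diegetic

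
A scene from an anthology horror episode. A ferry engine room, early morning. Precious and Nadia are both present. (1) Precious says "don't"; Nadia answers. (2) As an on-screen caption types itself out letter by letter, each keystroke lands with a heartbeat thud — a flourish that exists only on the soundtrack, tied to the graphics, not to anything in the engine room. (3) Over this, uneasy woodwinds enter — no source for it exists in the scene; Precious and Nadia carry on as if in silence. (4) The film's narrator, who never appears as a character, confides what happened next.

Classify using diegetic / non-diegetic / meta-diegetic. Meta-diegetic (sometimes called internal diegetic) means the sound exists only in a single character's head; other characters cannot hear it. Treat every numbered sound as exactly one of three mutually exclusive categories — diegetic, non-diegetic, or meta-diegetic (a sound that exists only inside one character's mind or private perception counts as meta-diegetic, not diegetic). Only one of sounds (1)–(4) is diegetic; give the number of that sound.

1

(1) spoken by a character present in the story world → diegetic.
Sound (2): the caption isn't part of the story world, so neither is the sound tied to it, so non-diegetic.
Sound (3): nothing in the engine room produces it and the characters don't hear it — pure soundtrack, so non-diegetic.
(4) the narrator exists outside the story world, addressing only the audience → non-diegetic.
Only (1) is diegetic.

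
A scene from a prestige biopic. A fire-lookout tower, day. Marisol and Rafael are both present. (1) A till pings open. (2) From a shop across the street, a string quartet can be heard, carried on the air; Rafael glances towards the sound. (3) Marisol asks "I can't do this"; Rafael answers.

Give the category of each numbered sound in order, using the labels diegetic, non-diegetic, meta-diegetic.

diegetic, diegetic, diegetic

Sound (1): a till is a real object/event in the scene's world, so diegetic.
(2) it's coming from a shop across the street — a location within the story world — and Rafael reacts → diegetic.
(3) is diegetic: on-screen dialogue — Marisol speaks and Rafael is there to hear.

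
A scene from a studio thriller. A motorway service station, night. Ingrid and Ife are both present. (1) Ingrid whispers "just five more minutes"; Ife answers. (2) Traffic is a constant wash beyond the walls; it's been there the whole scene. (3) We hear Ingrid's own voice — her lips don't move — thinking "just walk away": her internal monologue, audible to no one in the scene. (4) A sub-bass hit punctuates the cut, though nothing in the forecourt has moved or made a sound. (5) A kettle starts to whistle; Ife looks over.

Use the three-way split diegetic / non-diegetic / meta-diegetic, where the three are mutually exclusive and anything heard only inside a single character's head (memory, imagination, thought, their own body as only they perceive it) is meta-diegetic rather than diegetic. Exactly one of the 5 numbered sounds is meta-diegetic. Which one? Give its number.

Sound (1): on-screen dialogue — Ingrid speaks and Ife is there to hear, so diegetic.
Sound (2): traffic is part of the location's real environment, so diegetic.
Sound (3): internal monologue — inside Ingrid's mind, not spoken into the scene, so meta-diegetic.
(4) nothing in the scene produces it; it's an accent added for the audience → non-diegetic.
(5) the sound comes from a kettle physically present in the location → diegetic.
Only (3) is meta-diegetic.

3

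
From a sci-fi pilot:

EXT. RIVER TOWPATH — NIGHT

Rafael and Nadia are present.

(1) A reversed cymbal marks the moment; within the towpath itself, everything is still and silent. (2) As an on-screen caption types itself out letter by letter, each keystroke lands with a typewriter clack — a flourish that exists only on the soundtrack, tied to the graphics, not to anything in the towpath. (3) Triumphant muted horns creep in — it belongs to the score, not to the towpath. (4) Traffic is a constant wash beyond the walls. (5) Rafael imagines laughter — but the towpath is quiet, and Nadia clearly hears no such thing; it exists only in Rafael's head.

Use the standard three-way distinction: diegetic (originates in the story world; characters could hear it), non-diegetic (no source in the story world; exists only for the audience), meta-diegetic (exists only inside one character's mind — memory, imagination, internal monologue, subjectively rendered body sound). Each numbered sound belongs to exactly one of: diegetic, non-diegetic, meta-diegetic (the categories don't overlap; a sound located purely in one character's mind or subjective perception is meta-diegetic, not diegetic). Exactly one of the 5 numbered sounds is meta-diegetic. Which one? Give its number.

(1) is non-diegetic: it's a sound-design accent with no in-world source; no one in the scene can hear it.
(2) the caption isn't part of the story world, so neither is the sound tied to it → non-diegetic.
(3) is non-diegetic: score with no on-screen or off-screen source; it exists for the audience alone.
Sound (4): it's the actual ambient sound of the location, so diegetic.
(5) is meta-diegetic: the sound is imagined by Rafael; nothing in the story world is producing it and Nadia can't hear it.
Only (5) is meta-diegetic.

5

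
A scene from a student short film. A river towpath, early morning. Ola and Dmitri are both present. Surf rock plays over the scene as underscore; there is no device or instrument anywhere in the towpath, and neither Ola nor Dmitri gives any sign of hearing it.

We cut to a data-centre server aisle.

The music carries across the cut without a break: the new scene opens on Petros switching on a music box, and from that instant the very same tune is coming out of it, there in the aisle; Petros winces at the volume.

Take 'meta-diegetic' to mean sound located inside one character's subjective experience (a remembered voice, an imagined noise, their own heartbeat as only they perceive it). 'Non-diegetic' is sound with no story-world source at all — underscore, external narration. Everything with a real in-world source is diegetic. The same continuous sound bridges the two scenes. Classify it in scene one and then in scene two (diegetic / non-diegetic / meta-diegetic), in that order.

non-diegetic, diegetic

Scene one: there's no in-world source anywhere and no character hears it — underscore for the audience only → non-diegetic.
Scene two: once Petros turns on a music box, the music has a real source in the story world and Petros reacts to it → diegetic.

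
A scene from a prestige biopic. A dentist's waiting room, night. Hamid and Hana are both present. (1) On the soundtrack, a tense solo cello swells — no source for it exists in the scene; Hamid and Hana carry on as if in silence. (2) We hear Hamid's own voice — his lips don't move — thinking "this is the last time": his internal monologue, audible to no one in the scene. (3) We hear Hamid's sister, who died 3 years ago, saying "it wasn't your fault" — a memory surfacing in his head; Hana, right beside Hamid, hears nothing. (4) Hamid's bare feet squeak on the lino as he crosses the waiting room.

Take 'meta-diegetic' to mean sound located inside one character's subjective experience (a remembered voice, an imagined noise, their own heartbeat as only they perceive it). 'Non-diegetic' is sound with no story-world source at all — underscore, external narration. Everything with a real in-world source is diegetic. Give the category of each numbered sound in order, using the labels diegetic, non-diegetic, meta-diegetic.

non-diegetic, meta-diegetic, meta-diegetic, diegetic

(1) score with no on-screen or off-screen source; it exists for the audience alone → non-diegetic.
(2) is meta-diegetic: it's Hamid's unspoken thought, heard only by the audience via his subjectivity.
(3) the voice is a memory playing only inside Hamid's mind; Hana can't hear it → meta-diegetic.
(4) is diegetic: it's the physical sound of Hamid moving in the space.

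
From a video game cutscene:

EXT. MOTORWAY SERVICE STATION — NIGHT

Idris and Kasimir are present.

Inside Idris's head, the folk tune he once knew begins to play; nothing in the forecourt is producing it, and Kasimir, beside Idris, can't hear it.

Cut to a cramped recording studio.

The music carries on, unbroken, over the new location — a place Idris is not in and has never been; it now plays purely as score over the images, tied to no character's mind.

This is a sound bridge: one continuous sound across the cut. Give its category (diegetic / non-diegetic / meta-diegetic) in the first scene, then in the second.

meta-diegetic, non-diegetic

Scene one: the music exists only inside Idris's mind; Kasimir can't hear it → meta-diegetic.
Scene two: it's detached from Idris entirely and plays over unrelated images with no in-world source — conventional underscore → non-diegetic.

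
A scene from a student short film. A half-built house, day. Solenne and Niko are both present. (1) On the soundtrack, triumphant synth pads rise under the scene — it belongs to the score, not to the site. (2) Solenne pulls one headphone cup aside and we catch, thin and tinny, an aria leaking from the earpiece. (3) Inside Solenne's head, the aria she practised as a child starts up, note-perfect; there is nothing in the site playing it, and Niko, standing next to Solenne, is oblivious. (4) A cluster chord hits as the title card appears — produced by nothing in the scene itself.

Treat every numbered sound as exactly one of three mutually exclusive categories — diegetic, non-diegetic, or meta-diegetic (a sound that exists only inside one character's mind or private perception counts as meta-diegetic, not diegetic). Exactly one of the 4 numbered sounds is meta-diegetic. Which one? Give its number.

(1) score with no on-screen or off-screen source; it exists for the audience alone → non-diegetic.
Sound (2): the earpiece is a real device on Solenne's head — source music, so diegetic.
(3) is meta-diegetic: the music is a memory playing inside Solenne's mind alone; no real-world source, Niko can't hear it.
(4) an editorial stinger — it belongs to the cut, not the story world → non-diegetic.
Only (3) is meta-diegetic.

3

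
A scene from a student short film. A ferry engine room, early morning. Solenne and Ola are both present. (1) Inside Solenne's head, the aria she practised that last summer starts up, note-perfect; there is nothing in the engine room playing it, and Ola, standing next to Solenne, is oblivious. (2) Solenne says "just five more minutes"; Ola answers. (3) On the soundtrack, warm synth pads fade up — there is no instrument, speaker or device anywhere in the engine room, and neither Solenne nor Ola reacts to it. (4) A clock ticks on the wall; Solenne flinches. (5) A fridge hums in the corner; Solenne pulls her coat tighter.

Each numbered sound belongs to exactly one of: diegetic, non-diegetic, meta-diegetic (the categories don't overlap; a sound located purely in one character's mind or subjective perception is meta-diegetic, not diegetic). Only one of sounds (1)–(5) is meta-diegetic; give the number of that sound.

Sound (1): remembered music, private to Solenne — Ola is oblivious because it isn't in the room, so meta-diegetic.
(2) is diegetic: Solenne is a character speaking aloud in the scene.
(3) is non-diegetic: it has no source in the story world and no character can hear it — it's underscore.
(4) a clock is a real object/event in the scene's world → diegetic.
Sound (5): it's the actual ambient sound of the location, so diegetic.
Only (1) is meta-diegetic.

1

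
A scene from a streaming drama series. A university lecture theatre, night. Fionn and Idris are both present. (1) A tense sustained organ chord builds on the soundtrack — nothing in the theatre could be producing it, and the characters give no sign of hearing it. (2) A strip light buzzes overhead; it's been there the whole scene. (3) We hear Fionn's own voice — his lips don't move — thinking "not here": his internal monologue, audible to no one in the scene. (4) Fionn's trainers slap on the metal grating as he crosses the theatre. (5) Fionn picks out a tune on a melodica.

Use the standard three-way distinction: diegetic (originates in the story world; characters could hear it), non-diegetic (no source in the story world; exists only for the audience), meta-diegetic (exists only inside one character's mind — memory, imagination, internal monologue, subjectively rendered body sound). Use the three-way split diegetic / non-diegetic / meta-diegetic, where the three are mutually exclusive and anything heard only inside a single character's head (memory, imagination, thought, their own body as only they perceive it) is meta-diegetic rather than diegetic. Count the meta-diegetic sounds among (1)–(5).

(1) score with no on-screen or off-screen source; it exists for the audience alone → non-diegetic.
(2) is diegetic: it's the actual ambient sound of the location.
(3) Fionn's thought-voice: a private mental sound no other character can hear → meta-diegetic.
(4) is diegetic: a character's body making contact with the set — an in-world sound.
(5) is diegetic: a character is playing a melodica on screen.
So 1 of the 5 is meta-diegetic: (3).

1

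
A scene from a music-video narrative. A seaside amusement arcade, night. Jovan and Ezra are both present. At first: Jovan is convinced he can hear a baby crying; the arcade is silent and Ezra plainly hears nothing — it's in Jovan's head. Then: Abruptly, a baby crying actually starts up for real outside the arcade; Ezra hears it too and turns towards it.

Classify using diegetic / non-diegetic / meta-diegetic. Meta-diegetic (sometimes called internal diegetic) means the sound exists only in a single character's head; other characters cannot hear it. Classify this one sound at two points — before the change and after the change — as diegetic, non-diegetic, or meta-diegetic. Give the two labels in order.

meta-diegetic, diegetic

Before the change: only Jovan 'hears' it — imagined, in his mind → meta-diegetic.
After the change: now there's a real external source and Ezra hears it too — in the story world → diegetic.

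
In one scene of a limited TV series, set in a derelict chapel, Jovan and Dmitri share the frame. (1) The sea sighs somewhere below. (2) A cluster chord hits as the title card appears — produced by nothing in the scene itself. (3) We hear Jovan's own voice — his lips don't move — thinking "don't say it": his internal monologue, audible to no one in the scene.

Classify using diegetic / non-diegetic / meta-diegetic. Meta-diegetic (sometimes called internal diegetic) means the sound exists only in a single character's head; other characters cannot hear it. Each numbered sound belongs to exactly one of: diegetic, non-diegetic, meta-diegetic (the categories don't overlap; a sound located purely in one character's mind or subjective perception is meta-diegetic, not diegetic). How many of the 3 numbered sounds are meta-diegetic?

1

Sound (1): it's the actual ambient sound of the location, so diegetic.
(2) nothing in the scene produces it; it's an accent added for the audience → non-diegetic.
(3) is meta-diegetic: Jovan's thought-voice: a private mental sound no other character can hear.
Meta-diegetic: (3) — that's 1.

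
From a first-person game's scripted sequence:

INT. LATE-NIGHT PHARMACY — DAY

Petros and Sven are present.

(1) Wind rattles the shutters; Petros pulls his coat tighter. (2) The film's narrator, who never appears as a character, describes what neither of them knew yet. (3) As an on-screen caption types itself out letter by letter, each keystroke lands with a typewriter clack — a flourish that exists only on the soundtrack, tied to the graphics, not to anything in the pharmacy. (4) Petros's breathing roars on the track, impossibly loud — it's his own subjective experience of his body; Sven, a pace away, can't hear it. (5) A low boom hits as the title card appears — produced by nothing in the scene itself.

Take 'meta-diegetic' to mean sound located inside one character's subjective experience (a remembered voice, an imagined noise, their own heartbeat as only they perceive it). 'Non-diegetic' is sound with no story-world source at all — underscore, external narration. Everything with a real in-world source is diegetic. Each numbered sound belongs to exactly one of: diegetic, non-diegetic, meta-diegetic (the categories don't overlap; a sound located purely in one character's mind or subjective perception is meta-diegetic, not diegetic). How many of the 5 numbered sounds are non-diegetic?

Sound (1): it's the actual ambient sound of the location, so diegetic.
Sound (2): the narrator exists outside the story world, addressing only the audience, so non-diegetic.
Sound (3): the caption isn't part of the story world, so neither is the sound tied to it, so non-diegetic.
(4) is meta-diegetic: point-of-audition from inside Petros's body; not a sound in the room.
Sound (5): it's a sound-design accent with no in-world source; no one in the scene can hear it, so non-diegetic.
So 3 of the 5 are non-diegetic: (2), (3), (5).

3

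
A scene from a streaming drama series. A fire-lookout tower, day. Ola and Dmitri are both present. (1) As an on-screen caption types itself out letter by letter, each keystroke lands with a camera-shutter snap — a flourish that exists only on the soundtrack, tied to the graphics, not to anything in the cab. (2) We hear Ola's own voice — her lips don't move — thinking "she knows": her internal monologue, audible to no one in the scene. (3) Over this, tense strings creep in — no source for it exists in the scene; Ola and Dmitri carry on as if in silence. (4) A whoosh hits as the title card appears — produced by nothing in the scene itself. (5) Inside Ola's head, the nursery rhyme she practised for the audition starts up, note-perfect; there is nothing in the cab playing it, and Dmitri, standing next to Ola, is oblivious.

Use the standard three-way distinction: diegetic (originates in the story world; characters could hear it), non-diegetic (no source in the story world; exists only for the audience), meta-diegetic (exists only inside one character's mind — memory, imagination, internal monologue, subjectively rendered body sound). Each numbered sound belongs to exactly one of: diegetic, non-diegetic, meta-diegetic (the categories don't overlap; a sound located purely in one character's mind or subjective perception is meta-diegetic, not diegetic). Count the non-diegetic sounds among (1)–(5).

(1) it accompanies on-screen graphics, not anything inside the story world → non-diegetic.
(2) is meta-diegetic: it's Ola's unspoken thought, heard only by the audience via her subjectivity.
(3) is non-diegetic: it has no source in the story world and no character can hear it — it's underscore.
(4) is non-diegetic: it's a sound-design accent with no in-world source; no one in the scene can hear it.
Sound (5): it lives in Ola's subjectivity, not in the cab, so meta-diegetic.
Non-diegetic: (1), (3), (4) — that's 3.

3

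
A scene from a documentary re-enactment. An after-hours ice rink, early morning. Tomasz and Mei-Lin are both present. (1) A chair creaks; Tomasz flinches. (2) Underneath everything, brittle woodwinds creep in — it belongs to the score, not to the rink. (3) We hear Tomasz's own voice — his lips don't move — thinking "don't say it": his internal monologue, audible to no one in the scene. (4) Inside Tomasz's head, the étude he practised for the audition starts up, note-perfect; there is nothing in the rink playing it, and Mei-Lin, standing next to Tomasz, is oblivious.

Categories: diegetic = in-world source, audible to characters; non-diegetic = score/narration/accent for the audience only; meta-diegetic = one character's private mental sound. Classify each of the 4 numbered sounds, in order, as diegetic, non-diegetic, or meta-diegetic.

diegetic, non-diegetic, meta-diegetic, meta-diegetic

(1) a chair is a real object/event in the scene's world → diegetic.
(2) nothing in the rink produces it and the characters don't hear it — pure soundtrack → non-diegetic.
(3) is meta-diegetic: Tomasz's thought-voice: a private mental sound no other character can hear.
Sound (4): the music is a memory playing inside Tomasz's mind alone; no real-world source, Mei-Lin can't hear it, so meta-diegetic.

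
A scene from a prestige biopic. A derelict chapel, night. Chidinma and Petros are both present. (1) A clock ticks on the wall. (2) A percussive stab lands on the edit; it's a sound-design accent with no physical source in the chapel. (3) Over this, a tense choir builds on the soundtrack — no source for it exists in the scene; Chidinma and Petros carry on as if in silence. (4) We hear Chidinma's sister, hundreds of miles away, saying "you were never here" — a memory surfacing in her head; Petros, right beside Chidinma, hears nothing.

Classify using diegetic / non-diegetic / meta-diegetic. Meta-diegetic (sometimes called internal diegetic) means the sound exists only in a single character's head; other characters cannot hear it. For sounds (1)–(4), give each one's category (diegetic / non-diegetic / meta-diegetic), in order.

diegetic, non-diegetic, non-diegetic, meta-diegetic

(1) is diegetic: the sound comes from a clock physically present in the location.
Sound (2): it's a sound-design accent with no in-world source; no one in the scene can hear it, so non-diegetic.
(3) is non-diegetic: nothing in the chapel produces it and the characters don't hear it — pure soundtrack.
(4) is meta-diegetic: it's Chidinma's recollection rendered as sound; the other character can't hear it.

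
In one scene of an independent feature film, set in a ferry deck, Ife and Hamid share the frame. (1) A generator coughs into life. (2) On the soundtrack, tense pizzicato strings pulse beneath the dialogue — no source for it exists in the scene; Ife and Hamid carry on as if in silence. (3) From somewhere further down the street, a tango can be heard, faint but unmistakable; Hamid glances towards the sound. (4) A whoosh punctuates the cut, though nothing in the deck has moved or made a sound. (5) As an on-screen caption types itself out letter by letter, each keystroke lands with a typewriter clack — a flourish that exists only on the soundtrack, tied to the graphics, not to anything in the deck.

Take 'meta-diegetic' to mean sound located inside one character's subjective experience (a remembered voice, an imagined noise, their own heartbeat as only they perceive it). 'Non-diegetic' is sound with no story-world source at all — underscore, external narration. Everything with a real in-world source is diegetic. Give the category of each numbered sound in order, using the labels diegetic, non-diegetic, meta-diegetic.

diegetic, non-diegetic, diegetic, non-diegetic, non-diegetic

Sound (1): an in-world source (a generator); characters could hear it, so diegetic.
(2) is non-diegetic: nothing in the deck produces it and the characters don't hear it — pure soundtrack.
(3) is diegetic: off-screen diegetic: the source is out of frame but still in the story's space.
(4) is non-diegetic: nothing in the scene produces it; it's an accent added for the audience.
(5) is non-diegetic: sound married to a title/caption — outside the diegesis by definition.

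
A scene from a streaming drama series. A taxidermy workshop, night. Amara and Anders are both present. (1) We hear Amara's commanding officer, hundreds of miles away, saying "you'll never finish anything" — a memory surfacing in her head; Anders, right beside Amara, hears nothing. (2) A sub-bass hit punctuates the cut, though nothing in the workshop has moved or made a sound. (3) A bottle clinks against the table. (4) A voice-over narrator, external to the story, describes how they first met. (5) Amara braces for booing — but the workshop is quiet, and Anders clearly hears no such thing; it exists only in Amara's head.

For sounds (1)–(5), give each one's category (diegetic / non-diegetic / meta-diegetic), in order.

meta-diegetic, non-diegetic, diegetic, non-diegetic, meta-diegetic

Sound (1): a remembered line, private to Amara — not present in the room, not audible to Anders, so meta-diegetic.
(2) is non-diegetic: an editorial stinger — it belongs to the cut, not the story world.
(3) is diegetic: a bottle is a real object/event in the scene's world.
(4) is non-diegetic: external voice-over — not a character, not heard by anyone in the scene.
Sound (5): the sound is imagined by Amara; nothing in the story world is producing it and Anders can't hear it, so meta-diegetic.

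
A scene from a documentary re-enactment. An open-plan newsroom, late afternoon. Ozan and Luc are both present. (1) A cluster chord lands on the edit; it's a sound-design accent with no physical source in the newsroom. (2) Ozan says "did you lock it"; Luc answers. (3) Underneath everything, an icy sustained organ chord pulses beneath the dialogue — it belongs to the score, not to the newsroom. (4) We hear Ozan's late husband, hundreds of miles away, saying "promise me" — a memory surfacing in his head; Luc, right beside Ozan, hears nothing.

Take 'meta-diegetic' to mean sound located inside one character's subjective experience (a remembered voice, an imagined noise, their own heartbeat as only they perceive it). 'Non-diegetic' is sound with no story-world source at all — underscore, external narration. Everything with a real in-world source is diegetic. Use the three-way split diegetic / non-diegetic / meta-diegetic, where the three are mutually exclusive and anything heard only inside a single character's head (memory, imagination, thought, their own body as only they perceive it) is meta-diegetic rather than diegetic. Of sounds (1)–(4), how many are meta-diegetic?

1

(1) is non-diegetic: it's a sound-design accent with no in-world source; no one in the scene can hear it.
(2) spoken by a character present in the story world → diegetic.
Sound (3): it has no source in the story world and no character can hear it — it's underscore, so non-diegetic.
(4) is meta-diegetic: a remembered line, private to Ozan — not present in the room, not audible to Luc.
Meta-diegetic: (4) — that's 1.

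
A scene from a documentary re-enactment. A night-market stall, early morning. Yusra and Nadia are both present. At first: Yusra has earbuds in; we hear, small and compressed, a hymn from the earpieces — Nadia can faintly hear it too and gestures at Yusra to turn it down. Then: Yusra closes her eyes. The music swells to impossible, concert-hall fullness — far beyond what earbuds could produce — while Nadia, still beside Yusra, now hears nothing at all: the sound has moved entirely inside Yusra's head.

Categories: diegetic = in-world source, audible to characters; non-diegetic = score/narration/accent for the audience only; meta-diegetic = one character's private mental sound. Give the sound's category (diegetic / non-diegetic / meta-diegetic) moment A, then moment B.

diegetic, meta-diegetic

Moment A: the earbuds are a physical source both characters can hear → diegetic.
Moment B: the music now exists only as Yusra's subjective experience; Nadia can no longer hear it → meta-diegetic.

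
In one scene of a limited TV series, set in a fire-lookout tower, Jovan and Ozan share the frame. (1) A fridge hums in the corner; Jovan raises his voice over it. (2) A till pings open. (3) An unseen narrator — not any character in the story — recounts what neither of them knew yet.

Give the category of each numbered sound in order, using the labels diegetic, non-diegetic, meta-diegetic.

(1) ambient/room sound belonging to the story's physical space → diegetic.
Sound (2): an in-world source (a till); characters could hear it, so diegetic.
Sound (3): commentary laid over the scene from outside the fiction, so non-diegetic.

diegetic, diegetic, non-diegetic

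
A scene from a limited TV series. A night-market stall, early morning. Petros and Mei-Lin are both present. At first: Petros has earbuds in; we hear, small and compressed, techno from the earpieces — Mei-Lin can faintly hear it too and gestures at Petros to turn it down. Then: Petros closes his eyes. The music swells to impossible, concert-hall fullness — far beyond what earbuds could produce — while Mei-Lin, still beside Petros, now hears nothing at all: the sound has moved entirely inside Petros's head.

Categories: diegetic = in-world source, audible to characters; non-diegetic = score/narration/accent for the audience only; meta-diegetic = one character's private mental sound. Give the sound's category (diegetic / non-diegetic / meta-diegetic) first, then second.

diegetic, meta-diegetic

First: the earbuds are a physical source both characters can hear → diegetic.
Second: the music now exists only as Petros's subjective experience; Mei-Lin can no longer hear it → meta-diegetic.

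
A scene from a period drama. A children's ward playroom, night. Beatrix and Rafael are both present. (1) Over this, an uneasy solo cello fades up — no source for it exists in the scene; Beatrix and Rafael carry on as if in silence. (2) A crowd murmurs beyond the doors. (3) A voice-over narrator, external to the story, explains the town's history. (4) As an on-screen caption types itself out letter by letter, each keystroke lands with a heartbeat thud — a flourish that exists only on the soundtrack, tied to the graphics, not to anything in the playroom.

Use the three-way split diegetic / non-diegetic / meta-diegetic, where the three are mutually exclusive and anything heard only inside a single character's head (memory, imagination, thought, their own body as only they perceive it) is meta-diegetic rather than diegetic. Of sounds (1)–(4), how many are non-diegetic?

(1) is non-diegetic: it has no source in the story world and no character can hear it — it's underscore.
(2) it's the actual ambient sound of the location → diegetic.
(3) is non-diegetic: the narrator exists outside the story world, addressing only the audience.
(4) is non-diegetic: sound married to a title/caption — outside the diegesis by definition.
So 3 of the 4 are non-diegetic: (1), (3), (4).

3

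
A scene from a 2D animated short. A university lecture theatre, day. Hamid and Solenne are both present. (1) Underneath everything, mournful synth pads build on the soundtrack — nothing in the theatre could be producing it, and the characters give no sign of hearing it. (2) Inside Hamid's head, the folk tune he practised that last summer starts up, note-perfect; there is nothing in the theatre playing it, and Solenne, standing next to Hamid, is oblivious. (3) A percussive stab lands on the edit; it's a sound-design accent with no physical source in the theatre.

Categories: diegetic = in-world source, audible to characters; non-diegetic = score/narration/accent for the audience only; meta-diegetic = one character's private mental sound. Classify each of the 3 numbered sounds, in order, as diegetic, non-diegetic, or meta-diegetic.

non-diegetic, meta-diegetic, non-diegetic

(1) is non-diegetic: it has no source in the story world and no character can hear it — it's underscore.
Sound (2): remembered music, private to Hamid — Solenne is oblivious because it isn't in the room, so meta-diegetic.
(3) is non-diegetic: it's a sound-design accent with no in-world source; no one in the scene can hear it.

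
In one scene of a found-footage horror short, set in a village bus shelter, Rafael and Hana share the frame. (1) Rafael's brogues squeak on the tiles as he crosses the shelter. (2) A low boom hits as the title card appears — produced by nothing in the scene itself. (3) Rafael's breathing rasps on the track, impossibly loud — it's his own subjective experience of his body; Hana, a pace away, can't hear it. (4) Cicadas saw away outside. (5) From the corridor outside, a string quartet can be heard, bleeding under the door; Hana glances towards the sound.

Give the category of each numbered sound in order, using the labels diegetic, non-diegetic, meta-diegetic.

diegetic, non-diegetic, meta-diegetic, diegetic, diegetic

(1) a character's body making contact with the set — an in-world sound → diegetic.
(2) is non-diegetic: an editorial stinger — it belongs to the cut, not the story world.
Sound (3): a subjective body sound — Rafael's private perception, inaudible to Hana, so meta-diegetic.
(4) is diegetic: it's the actual ambient sound of the location.
Sound (5): off-screen diegetic: the source is out of frame but still in the story's space, so diegetic.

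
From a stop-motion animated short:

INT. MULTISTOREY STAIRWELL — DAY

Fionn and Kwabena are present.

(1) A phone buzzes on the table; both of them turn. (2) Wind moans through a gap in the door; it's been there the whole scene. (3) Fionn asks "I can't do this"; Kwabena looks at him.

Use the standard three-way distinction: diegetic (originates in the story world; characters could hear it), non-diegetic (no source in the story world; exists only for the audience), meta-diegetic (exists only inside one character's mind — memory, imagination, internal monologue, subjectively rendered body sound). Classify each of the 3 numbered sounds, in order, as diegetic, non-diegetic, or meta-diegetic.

Sound (1): the sound comes from a phone physically present in the location, so diegetic.
(2) it's the actual ambient sound of the location → diegetic.
Sound (3): on-screen dialogue — Fionn speaks and Kwabena is there to hear, so diegetic.

diegetic, diegetic, diegetic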